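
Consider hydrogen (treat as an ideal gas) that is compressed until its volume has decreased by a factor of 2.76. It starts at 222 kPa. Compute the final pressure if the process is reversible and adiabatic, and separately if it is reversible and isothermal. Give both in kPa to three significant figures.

adiabatic: 920 kPa; isothermal: 613 kPa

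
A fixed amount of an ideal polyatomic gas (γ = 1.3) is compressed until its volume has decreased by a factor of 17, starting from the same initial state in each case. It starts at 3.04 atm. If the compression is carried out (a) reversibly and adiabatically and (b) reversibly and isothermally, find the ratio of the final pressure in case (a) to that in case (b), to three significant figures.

Isothermal: P_b = P₁(V₁/V₂) = 3.04×17.
Adiabatic: P_a = P₁(V₁/V₂)^γ = 3.04×17^(1.3).
P_a/P_b = (V₁/V₂)^(γ−1) = 17^(0.3) = 2.34.

P_adiabatic / P_isothermal ≈ 2.34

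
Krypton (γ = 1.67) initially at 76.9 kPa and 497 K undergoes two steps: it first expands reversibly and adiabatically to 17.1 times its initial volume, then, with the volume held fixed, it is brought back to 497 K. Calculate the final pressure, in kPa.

Adiabatic step (PV^γ = const): P₂ = 76.9×(1/17.1)^(1.67) = 0.6712 kPa; T₂ = 497×(1/17.1)^(0.67) = 74.17 K.
Isochoric: P₃ = P₂(T₃/T₂) = 0.6712 × (497/74.17) = 4.497 kPa.

P₃ ≈ 4.50 kPa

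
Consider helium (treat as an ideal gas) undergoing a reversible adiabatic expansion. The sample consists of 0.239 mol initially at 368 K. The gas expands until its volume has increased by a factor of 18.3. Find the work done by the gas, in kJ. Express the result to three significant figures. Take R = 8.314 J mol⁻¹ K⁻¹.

W ≈ 0.939 kJ

Adiabatic: T₁V₁^(γ−1) = T₂V₂^(γ−1) ⇒ T₂ = T₁ (V₁/V₂)^(γ−1).
γ = 5/3 for a monatomic ideal gas, so γ−1 = 2/3.
T₂ = 368 × (1/18.3)^(2/3) = 52.99 K.
Q = 0, so ΔU = W_on_gas = nCᵥΔT with Cᵥ = R/(γ−1) = 12.47 J/(mol·K).
ΔU = 0.239 × 12.47 × (52.99 − 368) = -938.9 J.
Work done by the gas = −ΔU = 938.9 J.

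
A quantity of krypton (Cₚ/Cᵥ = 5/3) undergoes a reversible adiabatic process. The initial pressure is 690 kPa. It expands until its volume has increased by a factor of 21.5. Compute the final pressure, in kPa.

P₂ ≈ 4.15 kPa

Adiabatic: P₁V₁^γ = P₂V₂^γ ⇒ P₂ = P₁ (V₁/V₂)^γ.
P₂ = 690 × (1/21.5)^(5/3) = 4.151 kPa.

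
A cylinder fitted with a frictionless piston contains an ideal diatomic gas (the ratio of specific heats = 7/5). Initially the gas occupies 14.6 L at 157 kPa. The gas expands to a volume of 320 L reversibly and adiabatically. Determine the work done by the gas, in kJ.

W ≈ 4.06 kJ

P₂ = P₁(V₁/V₂)^γ = 157×(14.6/320)^(7/5) = 2.083 kPa.
For a reversible adiabat, W_by_gas = (P₁V₁ − P₂V₂)/(γ−1).
W_by = (157000×0.0146 − 2083×0.32) / (2/5) = 4064 J.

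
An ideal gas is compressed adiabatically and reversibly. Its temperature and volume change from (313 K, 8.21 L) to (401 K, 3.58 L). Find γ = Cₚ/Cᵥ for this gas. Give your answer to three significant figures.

γ ≈ 1.30

TV^(γ−1) = const ⇒ γ − 1 = ln(T₂/T₁) / ln(V₁/V₂).
γ = 1 + ln(401/313) / ln(8.21/3.58) = 1.299.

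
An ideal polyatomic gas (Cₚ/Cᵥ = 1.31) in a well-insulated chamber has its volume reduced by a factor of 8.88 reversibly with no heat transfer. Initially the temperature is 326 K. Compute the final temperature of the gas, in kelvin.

T₂ ≈ 642 K

Adiabatic: T₁V₁^(γ−1) = T₂V₂^(γ−1) ⇒ T₂ = T₁ (V₁/V₂)^(γ−1).
T₂ = 326 × 8.88^(0.31) = 641.5 K.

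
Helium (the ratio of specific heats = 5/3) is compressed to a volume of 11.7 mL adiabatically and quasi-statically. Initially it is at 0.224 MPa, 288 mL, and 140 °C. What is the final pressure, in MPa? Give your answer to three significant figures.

Since PV^γ is constant along a reversible adiabat, P₂ = P₁ (V₁/V₂)^γ.
P₂ = 0.224 × (288/11.7)^(5/3) = 46.66 MPa.

P₂ ≈ 46.7 MPa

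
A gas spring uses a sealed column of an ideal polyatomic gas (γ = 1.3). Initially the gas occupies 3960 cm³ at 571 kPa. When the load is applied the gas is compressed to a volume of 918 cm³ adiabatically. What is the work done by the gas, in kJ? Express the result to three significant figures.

W ≈ -4.15 kJ

P₂ = P₁(V₁/V₂)^γ = 571×(3960/918)^(1.3) = 3819 kPa.
For a reversible adiabat, W_by_gas = (P₁V₁ − P₂V₂)/(γ−1).
W_by = (571000×0.00396 − 3.819×10^6×0.000918) / (0.3) = -4149 J.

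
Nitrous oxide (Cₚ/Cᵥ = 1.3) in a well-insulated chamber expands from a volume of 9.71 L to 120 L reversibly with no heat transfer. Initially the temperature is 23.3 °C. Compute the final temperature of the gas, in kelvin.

For a reversible adiabat TV^(γ−1) is constant, so T₂ = T₁ (V₁/V₂)^(γ−1).
T₁ = 23.3 °C = 296.4 K.
T₂ = 296.4 × (9.71/120)^(0.3) = 139.4 K.

T₂ ≈ 139 K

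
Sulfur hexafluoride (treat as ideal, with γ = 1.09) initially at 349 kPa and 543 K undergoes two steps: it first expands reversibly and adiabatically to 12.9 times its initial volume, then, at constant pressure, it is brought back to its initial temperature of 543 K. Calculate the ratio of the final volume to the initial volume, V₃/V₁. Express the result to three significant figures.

V₃/V₁ ≈ 16.2

Adiabatic step: V₂/V₁ = 12.9; T₂ = T₁·(1/12.9)^(0.09) = 431.4 K.
Isobaric step: V₃/V₂ = T₃/T₂ = 543/431.4.
V₃/V₁ = (V₂/V₁)(V₃/V₂) = 12.9 × (543/431.4) = 16.24.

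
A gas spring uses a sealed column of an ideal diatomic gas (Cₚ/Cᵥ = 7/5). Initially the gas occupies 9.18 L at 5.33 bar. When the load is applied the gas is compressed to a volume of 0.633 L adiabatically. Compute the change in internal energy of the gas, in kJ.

ΔU ≈ 23.4 kJ

P₂ = P₁(V₁/V₂)^γ = 5.33×(9.18/0.633)^(7/5) = 225.3 bar.
For a reversible adiabat, W_by_gas = (P₁V₁ − P₂V₂)/(γ−1).
W_by = (533000×0.00918 − 2.253×10^7×0.000633) / (2/5) = -23420 J.
Q = 0 ⇒ ΔU = −W_by = 23420 J.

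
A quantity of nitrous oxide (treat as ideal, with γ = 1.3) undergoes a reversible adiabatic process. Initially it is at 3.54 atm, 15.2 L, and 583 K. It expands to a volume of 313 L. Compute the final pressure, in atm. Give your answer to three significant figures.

P₂ ≈ 0.0694 atm

Since PV^γ is constant along a reversible adiabat, P₂ = P₁ (V₁/V₂)^γ.
P₂ = 3.54 × (15.2/313)^(1.3) = 0.06937 atm.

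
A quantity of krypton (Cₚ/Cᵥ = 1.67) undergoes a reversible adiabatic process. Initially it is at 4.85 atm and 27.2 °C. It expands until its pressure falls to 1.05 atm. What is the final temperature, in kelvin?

T₂ ≈ 163 K

Adiabatic: T₂/T₁ = (P₂/P₁)^((γ−1)/γ).
T₁ = 27.2 °C = 300.3 K.
T₂ = 300.3 × (1.05/4.85)^(0.401) = 162.6 K.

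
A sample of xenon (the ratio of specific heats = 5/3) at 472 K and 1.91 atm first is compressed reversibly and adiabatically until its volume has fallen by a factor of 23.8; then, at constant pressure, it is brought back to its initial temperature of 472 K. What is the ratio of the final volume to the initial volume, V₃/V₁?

V₃/V₁ ≈ 0.00508

Adiabatic step: V₂/V₁ = 0.04202; T₂ = T₁·23.8^(2/3) = 3905 K.
Isobaric step: V₃/V₂ = T₃/T₂ = 472/3905.
V₃/V₁ = (V₂/V₁)(V₃/V₂) = 0.04202 × (472/3905) = 0.005078.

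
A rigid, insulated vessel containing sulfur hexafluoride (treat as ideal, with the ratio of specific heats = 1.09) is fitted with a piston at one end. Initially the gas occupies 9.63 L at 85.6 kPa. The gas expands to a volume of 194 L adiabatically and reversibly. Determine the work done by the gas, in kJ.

W ≈ 2.17 kJ

P₂ = P₁(V₁/V₂)^γ = 85.6×(9.63/194)^(1.09) = 3.243 kPa.
For a reversible adiabat, W_by_gas = (P₁V₁ − P₂V₂)/(γ−1).
W_by = (85600×0.00963 − 3243×0.194) / (0.09) = 2169 J.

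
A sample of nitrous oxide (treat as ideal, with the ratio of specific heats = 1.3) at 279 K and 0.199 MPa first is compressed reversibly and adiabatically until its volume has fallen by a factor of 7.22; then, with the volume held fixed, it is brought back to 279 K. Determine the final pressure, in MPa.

P₃ ≈ 1.44 MPa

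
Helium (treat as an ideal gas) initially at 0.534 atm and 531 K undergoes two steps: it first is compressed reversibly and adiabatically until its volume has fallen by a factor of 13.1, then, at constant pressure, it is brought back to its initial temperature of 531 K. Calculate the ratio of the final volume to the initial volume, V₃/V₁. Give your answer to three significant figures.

V₃/V₁ ≈ 0.0137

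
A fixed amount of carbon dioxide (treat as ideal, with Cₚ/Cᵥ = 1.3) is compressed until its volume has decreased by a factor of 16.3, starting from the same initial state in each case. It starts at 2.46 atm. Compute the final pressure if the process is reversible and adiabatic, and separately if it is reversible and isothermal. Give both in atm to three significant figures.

adiabatic: 92.6 atm; isothermal: 40.1 atm

Isothermal: P₂ = P₁(V₁/V₂) = 2.46×16.3 = 40.1 atm.
Adiabatic: P₂ = P₁(V₁/V₂)^γ = 2.46×16.3^(1.3) = 92.64 atm.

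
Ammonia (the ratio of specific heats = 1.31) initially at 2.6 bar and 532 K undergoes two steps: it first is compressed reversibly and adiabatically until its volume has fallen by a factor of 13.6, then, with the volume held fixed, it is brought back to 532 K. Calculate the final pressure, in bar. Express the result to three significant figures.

P₃ ≈ 35.4 bar

Adiabatic step (PV^γ = const): P₂ = 2.6×13.6^(1.31) = 79.42 bar; T₂ = 532×13.6^(0.31) = 1195 K.
Isochoric: P₃ = P₂(T₃/T₂) = 79.42 × (532/1195) = 35.36 bar.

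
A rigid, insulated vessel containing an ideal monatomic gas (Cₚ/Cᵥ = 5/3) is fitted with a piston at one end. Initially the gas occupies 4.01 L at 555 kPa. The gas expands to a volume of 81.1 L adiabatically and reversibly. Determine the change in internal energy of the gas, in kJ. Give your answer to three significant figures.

P₂ = P₁(V₁/V₂)^γ = 555×(4.01/81.1)^(5/3) = 3.697 kPa.
For a reversible adiabat, W_by_gas = (P₁V₁ − P₂V₂)/(γ−1).
W_by = (555000×0.00401 − 3697×0.0811) / (2/3) = 2889 J.
Q = 0 ⇒ ΔU = −W_by = -2889 J.

ΔU ≈ -2.89 kJ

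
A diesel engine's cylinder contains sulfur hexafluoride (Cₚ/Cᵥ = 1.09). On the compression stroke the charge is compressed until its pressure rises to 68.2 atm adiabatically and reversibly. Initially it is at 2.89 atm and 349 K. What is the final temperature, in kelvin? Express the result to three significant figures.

Along an adiabat T P^((1−γ)/γ) is constant, so T₂ = T₁ (P₂/P₁)^((γ−1)/γ).
T₂ = 349 × (68.2/2.89)^(0.0826) = 453.1 K.

T₂ ≈ 453 K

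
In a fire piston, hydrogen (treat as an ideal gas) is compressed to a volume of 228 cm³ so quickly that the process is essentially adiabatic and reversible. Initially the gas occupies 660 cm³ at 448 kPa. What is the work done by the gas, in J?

γ = 7/5 for a diatomic ideal gas.
P₂ = P₁(V₁/V₂)^γ = 448×(660/228)^(7/5) = 1984 kPa.
For a reversible adiabat, W_by_gas = (P₁V₁ − P₂V₂)/(γ−1).
W_by = (448000×0.00066 − 1.984×10^6×0.000228) / (2/5) = -391.7 J.

W ≈ -392 J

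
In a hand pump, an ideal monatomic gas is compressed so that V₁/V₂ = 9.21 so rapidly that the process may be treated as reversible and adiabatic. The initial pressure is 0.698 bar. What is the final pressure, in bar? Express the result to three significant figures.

P₂ ≈ 28.2 bar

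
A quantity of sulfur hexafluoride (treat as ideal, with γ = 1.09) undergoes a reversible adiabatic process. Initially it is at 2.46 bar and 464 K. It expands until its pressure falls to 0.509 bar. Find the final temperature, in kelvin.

T₂ ≈ 407 K

Along an adiabat T P^((1−γ)/γ) is constant, so T₂ = T₁ (P₂/P₁)^((γ−1)/γ).
T₂ = 464 × (0.509/2.46)^(0.0826) = 407.4 K.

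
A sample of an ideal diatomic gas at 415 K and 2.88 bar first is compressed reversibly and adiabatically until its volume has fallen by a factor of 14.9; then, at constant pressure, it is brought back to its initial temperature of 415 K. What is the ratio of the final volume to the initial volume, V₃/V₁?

For a diatomic ideal gas γ = 7/5.
Adiabatic step: V₂/V₁ = 0.06711; T₂ = T₁·14.9^(2/5) = 1223 K.
Isobaric step: V₃/V₂ = T₃/T₂ = 415/1223.
V₃/V₁ = (V₂/V₁)(V₃/V₂) = 0.06711 × (415/1223) = 0.02278.

V₃/V₁ ≈ 0.0228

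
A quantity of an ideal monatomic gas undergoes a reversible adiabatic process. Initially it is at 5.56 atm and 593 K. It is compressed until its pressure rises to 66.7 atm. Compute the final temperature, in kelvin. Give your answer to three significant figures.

T₂ ≈ 1600 K

Adiabatic: T₂/T₁ = (P₂/P₁)^((γ−1)/γ).
For a monatomic ideal gas γ = 5/3, so (γ−1)/γ = 2/5.
T₂ = 593 × (66.7/5.56)^(2/5) = 1602 K.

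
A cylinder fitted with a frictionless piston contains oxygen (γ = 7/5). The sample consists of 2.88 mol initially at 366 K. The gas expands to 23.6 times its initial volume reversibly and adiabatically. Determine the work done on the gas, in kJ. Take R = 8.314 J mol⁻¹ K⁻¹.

Adiabatic: T₁V₁^(γ−1) = T₂V₂^(γ−1) ⇒ T₂ = T₁ (V₁/V₂)^(γ−1).
T₂ = 366 × (1/23.6)^(2/5) = 103.4 K.
Q = 0, so ΔU = W_on_gas = nCᵥΔT with Cᵥ = R/(γ−1) = 20.79 J/(mol·K).
ΔU = 2.88 × 20.79 × (103.4 − 366) = -15720 J.

W ≈ -15.7 kJ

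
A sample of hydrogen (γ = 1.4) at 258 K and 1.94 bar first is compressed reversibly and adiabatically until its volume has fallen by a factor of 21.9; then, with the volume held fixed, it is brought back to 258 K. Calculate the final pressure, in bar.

Adiabatic step (PV^γ = const): P₂ = 1.94×21.9^(1.4) = 146 bar; T₂ = 258×21.9^(0.4) = 886.7 K.
Isochoric: P₃ = P₂(T₃/T₂) = 146 × (258/886.7) = 42.49 bar.

P₃ ≈ 42.5 bar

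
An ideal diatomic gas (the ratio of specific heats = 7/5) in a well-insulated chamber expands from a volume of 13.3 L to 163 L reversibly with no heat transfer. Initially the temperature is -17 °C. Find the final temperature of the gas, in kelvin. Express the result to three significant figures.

Adiabatic: T₁V₁^(γ−1) = T₂V₂^(γ−1) ⇒ T₂ = T₁ (V₁/V₂)^(γ−1).
T₁ = -17 °C = 256.1 K.
T₂ = 256.1 × (13.3/163)^(2/5) = 94.01 K.

T₂ ≈ 94.0 K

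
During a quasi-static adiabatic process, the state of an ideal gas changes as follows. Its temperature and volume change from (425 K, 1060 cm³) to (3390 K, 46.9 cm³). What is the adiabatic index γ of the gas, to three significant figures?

TV^(γ−1) = const ⇒ γ − 1 = ln(T₂/T₁) / ln(V₁/V₂).
γ = 1 + ln(3390/425) / ln(1060/46.9) = 1.666.

γ ≈ 1.67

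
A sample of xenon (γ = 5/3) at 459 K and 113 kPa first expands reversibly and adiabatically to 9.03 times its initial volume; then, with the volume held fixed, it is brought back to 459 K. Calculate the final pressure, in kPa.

P₃ ≈ 12.5 kPa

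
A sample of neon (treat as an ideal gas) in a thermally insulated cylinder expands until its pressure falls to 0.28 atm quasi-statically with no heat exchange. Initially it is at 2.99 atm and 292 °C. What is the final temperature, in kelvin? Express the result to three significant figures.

T₂ ≈ 219 K

Along an adiabat T P^((1−γ)/γ) is constant, so T₂ = T₁ (P₂/P₁)^((γ−1)/γ).
For a monatomic ideal gas γ = 5/3, so (γ−1)/γ = 2/5.
T₁ = 292 °C = 565.1 K.
T₂ = 565.1 × (0.28/2.99)^(2/5) = 219.2 K.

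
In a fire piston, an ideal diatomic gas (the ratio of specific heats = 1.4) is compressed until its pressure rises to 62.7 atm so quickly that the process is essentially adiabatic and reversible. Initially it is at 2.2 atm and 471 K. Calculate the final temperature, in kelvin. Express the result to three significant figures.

T₂ ≈ 1230 K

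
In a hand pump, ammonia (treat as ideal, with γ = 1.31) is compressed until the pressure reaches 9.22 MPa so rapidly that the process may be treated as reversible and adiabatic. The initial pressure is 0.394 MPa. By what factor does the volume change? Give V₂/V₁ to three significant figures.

V₂/V₁ ≈ 0.0901

From PV^γ = const, V₂/V₁ = (P₁/P₂)^(1/γ).
V₂/V₁ = (0.394/9.22)^(0.763) = 0.09011.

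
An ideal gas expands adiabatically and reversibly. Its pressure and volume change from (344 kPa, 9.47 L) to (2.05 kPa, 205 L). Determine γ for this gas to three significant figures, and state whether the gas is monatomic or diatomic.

γ ≈ 1.67; monatomic

PV^γ = const ⇒ γ = ln(P₂/P₁) / ln(V₁/V₂).
γ = ln(2.05/344) / ln(9.47/205) = 1.666.
γ ≈ 1.67 is close to 5/3, so the gas is monatomic.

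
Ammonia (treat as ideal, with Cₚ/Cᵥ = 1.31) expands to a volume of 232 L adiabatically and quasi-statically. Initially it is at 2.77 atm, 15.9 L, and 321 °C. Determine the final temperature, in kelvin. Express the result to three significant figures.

T₂ ≈ 259 K

For a reversible adiabat TV^(γ−1) is constant, so T₂ = T₁ (V₁/V₂)^(γ−1).
T₁ = 321 °C = 594.1 K.
T₂ = 594.1 × (15.9/232)^(0.31) = 258.8 K.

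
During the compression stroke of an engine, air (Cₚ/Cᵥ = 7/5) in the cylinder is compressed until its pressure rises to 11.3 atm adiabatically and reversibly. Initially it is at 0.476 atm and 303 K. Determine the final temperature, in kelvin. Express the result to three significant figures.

Adiabatic: T₂/T₁ = (P₂/P₁)^((γ−1)/γ).
T₂ = 303 × (11.3/0.476)^(2/7) = 748.9 K.

T₂ ≈ 749 K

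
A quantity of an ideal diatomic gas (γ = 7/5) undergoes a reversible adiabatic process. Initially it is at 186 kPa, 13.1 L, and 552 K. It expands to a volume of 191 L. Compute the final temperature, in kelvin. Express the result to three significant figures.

For a reversible adiabat TV^(γ−1) is constant, so T₂ = T₁ (V₁/V₂)^(γ−1).
T₂ = 552 × (13.1/191)^(2/5) = 189 K.

T₂ ≈ 189 K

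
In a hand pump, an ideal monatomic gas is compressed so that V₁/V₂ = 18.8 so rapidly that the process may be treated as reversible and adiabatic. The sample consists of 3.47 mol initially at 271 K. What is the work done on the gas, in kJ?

For a reversible adiabat TV^(γ−1) is constant, so T₂ = T₁ (V₁/V₂)^(γ−1).
γ = 5/3 for a monatomic ideal gas, so γ−1 = 2/3.
T₂ = 271 × 18.8^(2/3) = 1916 K.
Q = 0, so ΔU = W_on_gas = nCᵥΔT with Cᵥ = R/(γ−1) = 12.47 J/(mol·K).
ΔU = 3.47 × 12.47 × (1916 − 271) = 71190 J.

W ≈ 71.2 kJ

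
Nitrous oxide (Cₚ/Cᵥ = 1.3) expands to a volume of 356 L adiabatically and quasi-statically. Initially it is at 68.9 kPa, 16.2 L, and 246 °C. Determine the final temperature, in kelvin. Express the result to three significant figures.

T₂ ≈ 205 K

For a reversible adiabat TV^(γ−1) is constant, so T₂ = T₁ (V₁/V₂)^(γ−1).
T₁ = 246 °C = 519.1 K.
T₂ = 519.1 × (16.2/356)^(0.3) = 205.5 K.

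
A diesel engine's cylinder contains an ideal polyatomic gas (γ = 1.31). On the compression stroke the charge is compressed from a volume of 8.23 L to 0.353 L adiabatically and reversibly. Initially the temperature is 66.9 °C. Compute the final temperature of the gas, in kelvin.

For a reversible adiabat TV^(γ−1) is constant, so T₂ = T₁ (V₁/V₂)^(γ−1).
T₁ = 66.9 °C = 340 K.
T₂ = 340 × (8.23/0.353)^(0.31) = 902.6 K.

T₂ ≈ 903 K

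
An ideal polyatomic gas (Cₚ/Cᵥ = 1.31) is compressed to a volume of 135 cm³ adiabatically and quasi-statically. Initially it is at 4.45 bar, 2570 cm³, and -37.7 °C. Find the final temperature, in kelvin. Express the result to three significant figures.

T₂ ≈ 587 K

Adiabatic: T₁V₁^(γ−1) = T₂V₂^(γ−1) ⇒ T₂ = T₁ (V₁/V₂)^(γ−1).
T₁ = -37.7 °C = 235.4 K.
T₂ = 235.4 × (2570/135)^(0.31) = 586.9 K.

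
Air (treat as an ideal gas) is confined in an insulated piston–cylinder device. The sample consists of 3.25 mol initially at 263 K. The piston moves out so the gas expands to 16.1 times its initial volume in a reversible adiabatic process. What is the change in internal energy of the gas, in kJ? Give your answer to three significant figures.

For a reversible adiabat TV^(γ−1) is constant, so T₂ = T₁ (V₁/V₂)^(γ−1).
γ = 7/5 for a diatomic ideal gas, so γ−1 = 2/5.
T₂ = 263 × (1/16.1)^(2/5) = 86.54 K.
Q = 0, so ΔU = W_on_gas = nCᵥΔT with Cᵥ = R/(γ−1) = 20.79 J/(mol·K).
ΔU = 3.25 × 20.79 × (86.54 − 263) = -11920 J.

ΔU ≈ -11.9 kJ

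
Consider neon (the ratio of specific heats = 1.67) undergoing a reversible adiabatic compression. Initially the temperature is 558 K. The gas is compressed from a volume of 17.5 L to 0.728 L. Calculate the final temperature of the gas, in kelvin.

Adiabatic: T₁V₁^(γ−1) = T₂V₂^(γ−1) ⇒ T₂ = T₁ (V₁/V₂)^(γ−1).
T₂ = 558 × (17.5/0.728)^(0.67) = 4697 K.

T₂ ≈ 4700 K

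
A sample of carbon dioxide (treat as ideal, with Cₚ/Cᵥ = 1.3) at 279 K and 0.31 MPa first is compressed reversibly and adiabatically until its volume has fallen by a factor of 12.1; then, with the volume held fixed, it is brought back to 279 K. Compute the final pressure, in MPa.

P₃ ≈ 3.75 MPa

Adiabatic step (PV^γ = const): P₂ = 0.31×12.1^(1.3) = 7.925 MPa; T₂ = 279×12.1^(0.3) = 589.4 K.
Isochoric: P₃ = P₂(T₃/T₂) = 7.925 × (279/589.4) = 3.751 MPa.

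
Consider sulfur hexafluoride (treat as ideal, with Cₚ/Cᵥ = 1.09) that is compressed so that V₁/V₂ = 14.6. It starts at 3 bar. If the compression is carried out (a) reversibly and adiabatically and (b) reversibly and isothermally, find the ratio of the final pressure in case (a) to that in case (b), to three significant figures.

P_adiabatic / P_isothermal ≈ 1.27

Isothermal: P_b = P₁(V₁/V₂) = 3×14.6.
Adiabatic: P_a = P₁(V₁/V₂)^γ = 3×14.6^(1.09).
P_a/P_b = (V₁/V₂)^(γ−1) = 14.6^(0.09) = 1.273.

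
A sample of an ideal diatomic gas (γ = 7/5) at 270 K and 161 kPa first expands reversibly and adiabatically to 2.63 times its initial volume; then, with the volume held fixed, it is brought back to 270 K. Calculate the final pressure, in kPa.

Adiabatic step (PV^γ = const): P₂ = 161×(1/2.63)^(7/5) = 41.58 kPa; T₂ = 270×(1/2.63)^(2/5) = 183.4 K.
Isochoric: P₃ = P₂(T₃/T₂) = 41.58 × (270/183.4) = 61.22 kPa.

P₃ ≈ 61.2 kPa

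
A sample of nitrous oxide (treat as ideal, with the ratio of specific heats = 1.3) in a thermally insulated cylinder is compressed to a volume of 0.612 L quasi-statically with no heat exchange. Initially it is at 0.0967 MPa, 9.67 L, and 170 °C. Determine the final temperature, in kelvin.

For a reversible adiabat TV^(γ−1) is constant, so T₂ = T₁ (V₁/V₂)^(γ−1).
T₁ = 170 °C = 443.1 K.
T₂ = 443.1 × (9.67/0.612)^(0.3) = 1014 K.

T₂ ≈ 1010 K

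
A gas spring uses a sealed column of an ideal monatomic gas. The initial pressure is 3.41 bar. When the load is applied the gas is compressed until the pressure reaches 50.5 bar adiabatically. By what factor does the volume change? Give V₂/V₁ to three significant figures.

V₂/V₁ ≈ 0.198

From PV^γ = const, V₂/V₁ = (P₁/P₂)^(1/γ).
For a monatomic ideal gas γ = 5/3.
V₂/V₁ = (3.41/50.5)^(3/5) = 0.1985.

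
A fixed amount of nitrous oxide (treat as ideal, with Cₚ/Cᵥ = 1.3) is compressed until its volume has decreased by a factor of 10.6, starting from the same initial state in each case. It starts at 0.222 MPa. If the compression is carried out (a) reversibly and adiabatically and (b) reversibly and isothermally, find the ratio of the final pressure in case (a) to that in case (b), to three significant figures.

P_adiabatic / P_isothermal ≈ 2.03

Isothermal: P_b = P₁(V₁/V₂) = 0.222×10.6.
Adiabatic: P_a = P₁(V₁/V₂)^γ = 0.222×10.6^(1.3).
P_a/P_b = (V₁/V₂)^(γ−1) = 10.6^(0.3) = 2.03.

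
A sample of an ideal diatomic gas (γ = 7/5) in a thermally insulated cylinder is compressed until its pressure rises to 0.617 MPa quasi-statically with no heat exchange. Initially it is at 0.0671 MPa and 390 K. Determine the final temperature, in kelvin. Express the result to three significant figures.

T₂ ≈ 735 K

Along an adiabat T P^((1−γ)/γ) is constant, so T₂ = T₁ (P₂/P₁)^((γ−1)/γ).
T₂ = 390 × (0.617/0.0671)^(2/7) = 735.1 K.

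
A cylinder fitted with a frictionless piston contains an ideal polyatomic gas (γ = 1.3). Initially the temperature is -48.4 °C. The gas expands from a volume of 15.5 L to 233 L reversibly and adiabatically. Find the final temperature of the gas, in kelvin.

T₂ ≈ 99.7 K

For a reversible adiabat TV^(γ−1) is constant, so T₂ = T₁ (V₁/V₂)^(γ−1).
T₁ = -48.4 °C = 224.7 K.
T₂ = 224.7 × (15.5/233)^(0.3) = 99.68 K.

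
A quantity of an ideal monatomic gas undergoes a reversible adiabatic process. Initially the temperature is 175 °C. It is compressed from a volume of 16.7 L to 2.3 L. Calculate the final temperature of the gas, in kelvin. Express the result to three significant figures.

For a reversible adiabat TV^(γ−1) is constant, so T₂ = T₁ (V₁/V₂)^(γ−1).
For a monatomic ideal gas γ = 5/3, so γ−1 = 2/3.
T₁ = 175 °C = 448.1 K.
T₂ = 448.1 × (16.7/2.3)^(2/3) = 1680 K.

T₂ ≈ 1680 K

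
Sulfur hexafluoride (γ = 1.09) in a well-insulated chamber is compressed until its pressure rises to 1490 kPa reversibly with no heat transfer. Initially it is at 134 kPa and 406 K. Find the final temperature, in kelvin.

T₂ ≈ 495 K

Adiabatic: T₂/T₁ = (P₂/P₁)^((γ−1)/γ).
T₂ = 406 × (1490/134)^(0.0826) = 495.3 K.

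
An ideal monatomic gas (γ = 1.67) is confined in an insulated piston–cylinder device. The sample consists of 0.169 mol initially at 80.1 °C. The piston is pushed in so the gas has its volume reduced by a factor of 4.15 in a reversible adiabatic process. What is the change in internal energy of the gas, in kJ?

ΔU ≈ 1.18 kJ

For a reversible adiabat TV^(γ−1) is constant, so T₂ = T₁ (V₁/V₂)^(γ−1).
T₁ = 80.1 °C = 353.2 K.
T₂ = 353.2 × 4.15^(0.67) = 916.6 K.
Q = 0, so ΔU = W_on_gas = nCᵥΔT with Cᵥ = R/(γ−1) = 12.41 J/(mol·K).
ΔU = 0.169 × 12.41 × (916.6 − 353.2) = 1181 J.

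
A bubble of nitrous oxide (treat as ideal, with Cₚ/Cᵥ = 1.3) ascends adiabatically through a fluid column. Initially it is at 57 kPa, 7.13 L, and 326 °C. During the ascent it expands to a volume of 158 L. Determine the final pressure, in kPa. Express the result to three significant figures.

P₂ ≈ 1.02 kPa

Since PV^γ is constant along a reversible adiabat, P₂ = P₁ (V₁/V₂)^γ.
P₂ = 57 × (7.13/158)^(1.3) = 1.015 kPa.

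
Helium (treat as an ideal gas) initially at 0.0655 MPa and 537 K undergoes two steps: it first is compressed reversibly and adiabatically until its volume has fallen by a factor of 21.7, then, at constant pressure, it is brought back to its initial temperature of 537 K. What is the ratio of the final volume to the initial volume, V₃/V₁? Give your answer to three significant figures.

For a monatomic ideal gas γ = 5/3.
Adiabatic step: V₂/V₁ = 0.04608; T₂ = T₁·21.7^(2/3) = 4178 K.
Isobaric step: V₃/V₂ = T₃/T₂ = 537/4178.
V₃/V₁ = (V₂/V₁)(V₃/V₂) = 0.04608 × (537/4178) = 0.005923.

V₃/V₁ ≈ 0.00592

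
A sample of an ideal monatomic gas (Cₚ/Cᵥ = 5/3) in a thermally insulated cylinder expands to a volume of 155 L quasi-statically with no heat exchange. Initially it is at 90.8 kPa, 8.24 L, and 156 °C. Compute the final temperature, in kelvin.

T₂ ≈ 60.7 K

Adiabatic: T₁V₁^(γ−1) = T₂V₂^(γ−1) ⇒ T₂ = T₁ (V₁/V₂)^(γ−1).
T₁ = 156 °C = 429.1 K.
T₂ = 429.1 × (8.24/155)^(2/3) = 60.67 K.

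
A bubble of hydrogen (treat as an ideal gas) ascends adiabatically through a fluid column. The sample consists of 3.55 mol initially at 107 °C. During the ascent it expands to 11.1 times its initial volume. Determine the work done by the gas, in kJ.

W ≈ 17.3 kJ

Adiabatic: T₁V₁^(γ−1) = T₂V₂^(γ−1) ⇒ T₂ = T₁ (V₁/V₂)^(γ−1).
γ = 7/5 for a diatomic ideal gas, so γ−1 = 2/5.
T₁ = 107 °C = 380.1 K.
T₂ = 380.1 × (1/11.1)^(2/5) = 145.2 K.
Q = 0, so ΔU = W_on_gas = nCᵥΔT with Cᵥ = R/(γ−1) = 20.79 J/(mol·K).
ΔU = 3.55 × 20.79 × (145.2 − 380.1) = -17340 J.
Work done by the gas = −ΔU = 17340 J.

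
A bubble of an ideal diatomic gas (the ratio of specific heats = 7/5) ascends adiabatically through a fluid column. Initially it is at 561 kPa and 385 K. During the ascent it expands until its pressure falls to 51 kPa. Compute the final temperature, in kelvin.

Along an adiabat T P^((1−γ)/γ) is constant, so T₂ = T₁ (P₂/P₁)^((γ−1)/γ).
T₂ = 385 × (51/561)^(2/7) = 194.1 K.

T₂ ≈ 194 K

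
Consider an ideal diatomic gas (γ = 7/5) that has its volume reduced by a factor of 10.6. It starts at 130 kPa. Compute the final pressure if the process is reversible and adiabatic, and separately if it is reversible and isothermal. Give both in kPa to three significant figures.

adiabatic: 3540 kPa; isothermal: 1380 kPa

Isothermal: P₂ = P₁(V₁/V₂) = 130×10.6 = 1378 kPa.
Adiabatic: P₂ = P₁(V₁/V₂)^γ = 130×10.6^(7/5) = 3543 kPa.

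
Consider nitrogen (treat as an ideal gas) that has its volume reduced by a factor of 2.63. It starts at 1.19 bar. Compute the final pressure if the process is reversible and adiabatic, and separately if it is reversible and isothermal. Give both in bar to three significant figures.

adiabatic: 4.61 bar; isothermal: 3.13 bar

For a diatomic ideal gas γ = 7/5.
Isothermal: P₂ = P₁(V₁/V₂) = 1.19×2.63 = 3.13 bar.
Adiabatic: P₂ = P₁(V₁/V₂)^γ = 1.19×2.63^(7/5) = 4.608 bar.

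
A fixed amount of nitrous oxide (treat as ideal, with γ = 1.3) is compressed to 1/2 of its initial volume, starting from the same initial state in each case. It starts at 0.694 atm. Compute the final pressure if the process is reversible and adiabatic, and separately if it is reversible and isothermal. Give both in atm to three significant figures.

Isothermal: P₂ = P₁(V₁/V₂) = 0.694×2 = 1.388 atm.
Adiabatic: P₂ = P₁(V₁/V₂)^γ = 0.694×2^(1.3) = 1.709 atm.

adiabatic: 1.71 atm; isothermal: 1.39 atm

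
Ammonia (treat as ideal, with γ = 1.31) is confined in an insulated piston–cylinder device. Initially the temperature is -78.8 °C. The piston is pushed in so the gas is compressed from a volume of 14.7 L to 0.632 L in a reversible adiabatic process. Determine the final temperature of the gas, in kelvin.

T₂ ≈ 516 K

Adiabatic: T₁V₁^(γ−1) = T₂V₂^(γ−1) ⇒ T₂ = T₁ (V₁/V₂)^(γ−1).
T₁ = -78.8 °C = 194.3 K.
T₂ = 194.3 × (14.7/0.632)^(0.31) = 515.5 K.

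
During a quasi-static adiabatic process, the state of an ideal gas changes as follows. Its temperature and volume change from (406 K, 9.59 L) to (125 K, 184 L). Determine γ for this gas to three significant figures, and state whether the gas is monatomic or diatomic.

TV^(γ−1) = const ⇒ γ − 1 = ln(T₂/T₁) / ln(V₁/V₂).
γ = 1 + ln(125/406) / ln(9.59/184) = 1.399.
γ ≈ 1.40 is close to 7/5, so the gas is diatomic.

γ ≈ 1.40; diatomic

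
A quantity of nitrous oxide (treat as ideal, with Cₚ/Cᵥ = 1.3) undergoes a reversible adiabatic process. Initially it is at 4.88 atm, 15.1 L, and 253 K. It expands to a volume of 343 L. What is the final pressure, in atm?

P₂ ≈ 0.0842 atm

Since PV^γ is constant along a reversible adiabat, P₂ = P₁ (V₁/V₂)^γ.
P₂ = 4.88 × (15.1/343)^(1.3) = 0.08418 atm.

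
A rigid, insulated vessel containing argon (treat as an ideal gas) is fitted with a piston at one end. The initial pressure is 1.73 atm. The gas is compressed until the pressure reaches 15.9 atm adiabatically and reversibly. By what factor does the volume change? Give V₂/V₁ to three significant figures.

V₂/V₁ ≈ 0.264

From PV^γ = const, V₂/V₁ = (P₁/P₂)^(1/γ).
For a monatomic ideal gas γ = 5/3.
V₂/V₁ = (1.73/15.9)^(3/5) = 0.2642.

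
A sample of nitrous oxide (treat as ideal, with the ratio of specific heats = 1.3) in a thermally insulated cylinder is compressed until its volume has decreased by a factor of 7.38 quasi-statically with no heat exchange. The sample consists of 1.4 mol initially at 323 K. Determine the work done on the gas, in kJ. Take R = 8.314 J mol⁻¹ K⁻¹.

W ≈ 10.3 kJ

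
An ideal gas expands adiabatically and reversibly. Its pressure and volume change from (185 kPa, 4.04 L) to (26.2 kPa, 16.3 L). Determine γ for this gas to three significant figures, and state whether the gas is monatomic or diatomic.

γ ≈ 1.40; diatomic

PV^γ = const ⇒ γ = ln(P₂/P₁) / ln(V₁/V₂).
γ = ln(26.2/185) / ln(4.04/16.3) = 1.401.
γ ≈ 1.40 is close to 7/5, so the gas is diatomic.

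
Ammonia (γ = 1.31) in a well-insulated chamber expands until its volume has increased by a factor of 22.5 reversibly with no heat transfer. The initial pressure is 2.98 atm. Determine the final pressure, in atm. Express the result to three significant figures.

P₂ ≈ 0.0504 atm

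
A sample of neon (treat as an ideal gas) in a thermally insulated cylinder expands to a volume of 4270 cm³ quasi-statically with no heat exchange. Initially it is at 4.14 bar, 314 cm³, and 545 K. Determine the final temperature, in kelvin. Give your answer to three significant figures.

For a reversible adiabat TV^(γ−1) is constant, so T₂ = T₁ (V₁/V₂)^(γ−1).
γ = 5/3 for a monatomic ideal gas.
T₂ = 545 × (314/4270)^(2/3) = 95.66 K.

T₂ ≈ 95.7 K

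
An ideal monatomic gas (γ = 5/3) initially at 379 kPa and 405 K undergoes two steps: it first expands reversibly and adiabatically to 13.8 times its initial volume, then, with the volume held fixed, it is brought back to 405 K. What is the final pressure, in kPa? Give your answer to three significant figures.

P₃ ≈ 27.5 kPa

Adiabatic step (PV^γ = const): P₂ = 379×(1/13.8)^(5/3) = 4.774 kPa; T₂ = 405×(1/13.8)^(2/3) = 70.39 K.
Isochoric: P₃ = P₂(T₃/T₂) = 4.774 × (405/70.39) = 27.46 kPa.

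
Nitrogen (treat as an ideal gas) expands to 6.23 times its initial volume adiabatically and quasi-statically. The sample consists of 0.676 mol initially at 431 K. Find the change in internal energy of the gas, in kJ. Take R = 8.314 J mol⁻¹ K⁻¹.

ΔU ≈ -3.14 kJ

For a reversible adiabat TV^(γ−1) is constant, so T₂ = T₁ (V₁/V₂)^(γ−1).
γ = 7/5 for a diatomic ideal gas, so γ−1 = 2/5.
T₂ = 431 × (1/6.23)^(2/5) = 207.3 K.
Q = 0, so ΔU = W_on_gas = nCᵥΔT with Cᵥ = R/(γ−1) = 20.79 J/(mol·K).
ΔU = 0.676 × 20.79 × (207.3 − 431) = -3143 J.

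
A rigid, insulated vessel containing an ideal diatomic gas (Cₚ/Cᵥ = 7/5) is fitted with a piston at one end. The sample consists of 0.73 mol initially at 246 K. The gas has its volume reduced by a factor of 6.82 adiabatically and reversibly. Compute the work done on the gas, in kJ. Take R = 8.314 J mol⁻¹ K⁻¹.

W ≈ 4.31 kJ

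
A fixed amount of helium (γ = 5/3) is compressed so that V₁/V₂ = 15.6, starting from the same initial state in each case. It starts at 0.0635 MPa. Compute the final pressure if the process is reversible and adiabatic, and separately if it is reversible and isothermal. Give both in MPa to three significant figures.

adiabatic: 6.18 MPa; isothermal: 0.991 MPa

Isothermal: P₂ = P₁(V₁/V₂) = 0.0635×15.6 = 0.9906 MPa.
Adiabatic: P₂ = P₁(V₁/V₂)^γ = 0.0635×15.6^(5/3) = 6.185 MPa.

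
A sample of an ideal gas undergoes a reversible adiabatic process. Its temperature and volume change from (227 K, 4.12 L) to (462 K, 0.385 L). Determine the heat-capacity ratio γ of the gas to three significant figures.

γ ≈ 1.30

TV^(γ−1) = const ⇒ γ − 1 = ln(T₂/T₁) / ln(V₁/V₂).
γ = 1 + ln(462/227) / ln(4.12/0.385) = 1.3.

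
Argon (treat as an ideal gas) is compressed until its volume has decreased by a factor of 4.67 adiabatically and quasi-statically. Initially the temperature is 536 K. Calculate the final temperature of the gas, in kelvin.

Adiabatic: T₁V₁^(γ−1) = T₂V₂^(γ−1) ⇒ T₂ = T₁ (V₁/V₂)^(γ−1).
For a monatomic ideal gas γ = 5/3, so γ−1 = 2/3.
T₂ = 536 × 4.67^(2/3) = 1498 K.

T₂ ≈ 1500 K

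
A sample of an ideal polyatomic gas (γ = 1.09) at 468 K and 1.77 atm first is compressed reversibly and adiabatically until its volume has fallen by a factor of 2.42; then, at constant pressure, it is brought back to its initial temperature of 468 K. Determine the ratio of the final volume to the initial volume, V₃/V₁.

V₃/V₁ ≈ 0.382

Adiabatic step: V₂/V₁ = 0.4132; T₂ = T₁·2.42^(0.09) = 506.7 K.
Isobaric step: V₃/V₂ = T₃/T₂ = 468/506.7.
V₃/V₁ = (V₂/V₁)(V₃/V₂) = 0.4132 × (468/506.7) = 0.3816.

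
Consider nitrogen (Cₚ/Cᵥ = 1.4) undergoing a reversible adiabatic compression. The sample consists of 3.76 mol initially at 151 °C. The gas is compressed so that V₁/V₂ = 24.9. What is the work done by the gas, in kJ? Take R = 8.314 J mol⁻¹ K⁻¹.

For a reversible adiabat TV^(γ−1) is constant, so T₂ = T₁ (V₁/V₂)^(γ−1).
T₁ = 151 °C = 424.1 K.
T₂ = 424.1 × 24.9^(0.4) = 1535 K.
Q = 0, so ΔU = W_on_gas = nCᵥΔT with Cᵥ = R/(γ−1) = 20.79 J/(mol·K).
ΔU = 3.76 × 20.79 × (1535 − 424.1) = 86780 J.
Work done by the gas = −ΔU = -86780 J.

W ≈ -86.8 kJ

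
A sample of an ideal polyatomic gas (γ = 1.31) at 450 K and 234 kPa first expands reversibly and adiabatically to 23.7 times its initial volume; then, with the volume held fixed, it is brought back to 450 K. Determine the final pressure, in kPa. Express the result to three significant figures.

Adiabatic step (PV^γ = const): P₂ = 234×(1/23.7)^(1.31) = 3.701 kPa; T₂ = 450×(1/23.7)^(0.31) = 168.7 K.
Isochoric: P₃ = P₂(T₃/T₂) = 3.701 × (450/168.7) = 9.873 kPa.

P₃ ≈ 9.87 kPa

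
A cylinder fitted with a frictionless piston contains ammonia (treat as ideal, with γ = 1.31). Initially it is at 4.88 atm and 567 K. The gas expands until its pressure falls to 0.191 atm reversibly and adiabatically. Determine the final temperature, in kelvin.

T₂ ≈ 263 K

Adiabatic: T₂/T₁ = (P₂/P₁)^((γ−1)/γ).
T₂ = 567 × (0.191/4.88)^(0.237) = 263.4 K.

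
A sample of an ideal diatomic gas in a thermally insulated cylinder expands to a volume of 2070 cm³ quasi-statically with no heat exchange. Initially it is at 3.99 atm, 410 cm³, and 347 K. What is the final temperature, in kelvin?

T₂ ≈ 182 K

For a reversible adiabat TV^(γ−1) is constant, so T₂ = T₁ (V₁/V₂)^(γ−1).
γ = 7/5 for a diatomic ideal gas.
T₂ = 347 × (410/2070)^(2/5) = 181.6 K.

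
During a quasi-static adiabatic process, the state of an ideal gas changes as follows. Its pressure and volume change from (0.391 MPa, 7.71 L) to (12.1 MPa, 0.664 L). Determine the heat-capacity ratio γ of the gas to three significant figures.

γ ≈ 1.40

PV^γ = const ⇒ γ = ln(P₂/P₁) / ln(V₁/V₂).
γ = ln(12.1/0.391) / ln(7.71/0.664) = 1.4.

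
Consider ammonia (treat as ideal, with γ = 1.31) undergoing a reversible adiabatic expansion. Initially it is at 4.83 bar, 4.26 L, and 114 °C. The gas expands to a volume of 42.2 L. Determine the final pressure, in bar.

Adiabatic: P₁V₁^γ = P₂V₂^γ ⇒ P₂ = P₁ (V₁/V₂)^γ.
P₂ = 4.83 × (4.26/42.2)^(1.31) = 0.2395 bar.

P₂ ≈ 0.240 bar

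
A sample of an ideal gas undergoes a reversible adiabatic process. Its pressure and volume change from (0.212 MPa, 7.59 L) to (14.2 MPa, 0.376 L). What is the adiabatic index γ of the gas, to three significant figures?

γ ≈ 1.40

PV^γ = const ⇒ γ = ln(P₂/P₁) / ln(V₁/V₂).
γ = ln(14.2/0.212) / ln(7.59/0.376) = 1.399.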